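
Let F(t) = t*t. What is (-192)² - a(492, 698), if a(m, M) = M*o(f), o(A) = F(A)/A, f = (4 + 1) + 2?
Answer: 31978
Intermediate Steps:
F(t) = t²
f = 7 (f = 5 + 2 = 7)
o(A) = A (o(A) = A²/A = A)
a(m, M) = 7*M (a(m, M) = M*7 = 7*M)
(-192)² - a(492, 698) = (-192)² - 7*698 = 36864 - 1*4886 = 36864 - 4886 = 31978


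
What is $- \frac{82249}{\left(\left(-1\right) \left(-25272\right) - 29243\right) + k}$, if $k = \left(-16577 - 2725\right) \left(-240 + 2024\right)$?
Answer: $\frac{82249}{34438739} \approx 0.0023883$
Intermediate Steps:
$k = -34434768$ ($k = \left(-19302\right) 1784 = -34434768$)
$- \frac{82249}{\left(\left(-1\right) \left(-25272\right) - 29243\right) + k} = - \frac{82249}{\left(\left(-1\right) \left(-25272\right) - 29243\right) - 34434768} = - \frac{82249}{\left(25272 - 29243\right) - 34434768} = - \frac{82249}{-3971 - 34434768} = - \frac{82249}{-34438739} = \left(-82249\right) \left(- \frac{1}{34438739}\right) = \frac{82249}{34438739}$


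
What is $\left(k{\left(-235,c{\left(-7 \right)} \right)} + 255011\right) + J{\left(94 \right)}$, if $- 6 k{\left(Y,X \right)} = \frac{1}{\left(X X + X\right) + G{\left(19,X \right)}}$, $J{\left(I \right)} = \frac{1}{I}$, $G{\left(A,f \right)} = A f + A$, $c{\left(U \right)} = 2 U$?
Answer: $\frac{2337175936}{9165} \approx 2.5501 \cdot 10^{5}$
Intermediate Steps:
$G{\left(A,f \right)} = A + A f$
$k{\left(Y,X \right)} = - \frac{1}{6 \left(19 + X^{2} + 20 X\right)}$ ($k{\left(Y,X \right)} = - \frac{1}{6 \left(\left(X X + X\right) + 19 \left(1 + X\right)\right)} = - \frac{1}{6 \left(\left(X^{2} + X\right) + \left(19 + 19 X\right)\right)} = - \frac{1}{6 \left(\left(X + X^{2}\right) + \left(19 + 19 X\right)\right)} = - \frac{1}{6 \left(19 + X^{2} + 20 X\right)}$)
$\left(k{\left(-235,c{\left(-7 \right)} \right)} + 255011\right) + J{\left(94 \right)} = \left(- \frac{1}{114 + 6 \left(2 \left(-7\right)\right)^{2} + 120 \cdot 2 \left(-7\right)} + 255011\right) + \frac{1}{94} = \left(- \frac{1}{114 + 6 \left(-14\right)^{2} + 120 \left(-14\right)} + 255011\right) + \frac{1}{94} = \left(- \frac{1}{114 + 6 \cdot 196 - 1680} + 255011\right) + \frac{1}{94} = \left(- \frac{1}{114 + 1176 - 1680} + 255011\right) + \frac{1}{94} = \left(- \frac{1}{-390} + 255011\right) + \frac{1}{94} = \left(\left(-1\right) \left(- \frac{1}{390}\right) + 255011\right) + \frac{1}{94} = \left(\frac{1}{390} + 255011\right) + \frac{1}{94} = \frac{99454291}{390} + \frac{1}{94} = \frac{2337175936}{9165}$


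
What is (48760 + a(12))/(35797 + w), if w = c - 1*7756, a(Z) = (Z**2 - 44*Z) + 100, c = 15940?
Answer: 48476/43981 ≈ 1.1022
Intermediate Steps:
a(Z) = 100 + Z**2 - 44*Z
w = 8184 (w = 15940 - 1*7756 = 15940 - 7756 = 8184)
(48760 + a(12))/(35797 + w) = (48760 + (100 + 12**2 - 44*12))/(35797 + 8184) = (48760 + (100 + 144 - 528))/43981 = (48760 - 284)*(1/43981) = 48476*(1/43981) = 48476/43981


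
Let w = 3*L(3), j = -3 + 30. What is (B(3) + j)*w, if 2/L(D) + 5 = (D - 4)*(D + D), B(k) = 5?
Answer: -192/11 ≈ -17.455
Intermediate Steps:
j = 27
L(D) = 2/(-5 + 2*D*(-4 + D)) (L(D) = 2/(-5 + (D - 4)*(D + D)) = 2/(-5 + (-4 + D)*(2*D)) = 2/(-5 + 2*D*(-4 + D)))
w = -6/11 (w = 3*(2/(-5 - 8*3 + 2*3²)) = 3*(2/(-5 - 24 + 2*9)) = 3*(2/(-5 - 24 + 18)) = 3*(2/(-11)) = 3*(2*(-1/11)) = 3*(-2/11) = -6/11 ≈ -0.54545)
(B(3) + j)*w = (5 + 27)*(-6/11) = 32*(-6/11) = -192/11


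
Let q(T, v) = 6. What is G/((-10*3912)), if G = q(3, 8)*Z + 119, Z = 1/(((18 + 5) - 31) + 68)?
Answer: -397/130400 ≈ -0.0030445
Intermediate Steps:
Z = 1/60 (Z = 1/((23 - 31) + 68) = 1/(-8 + 68) = 1/60 ≈ 0.016667)
G = 1191/10 (G = 6*(1/60) + 119 = 1/10 + 119 = 1191/10 ≈ 119.10)
G/((-10*3912)) = 1191/(10*((-10*3912))) = (1191/10)/(-39120) = (1191/10)*(-1/39120) = -397/130400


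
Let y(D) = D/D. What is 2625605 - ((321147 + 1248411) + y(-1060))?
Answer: 1056046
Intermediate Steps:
y(D) = 1
2625605 - ((321147 + 1248411) + y(-1060)) = 2625605 - ((321147 + 1248411) + 1) = 2625605 - (1569558 + 1) = 2625605 - 1*1569559 = 2625605 - 1569559 = 1056046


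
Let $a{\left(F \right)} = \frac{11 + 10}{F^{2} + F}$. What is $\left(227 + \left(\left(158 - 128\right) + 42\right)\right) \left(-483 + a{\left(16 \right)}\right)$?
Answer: $- \frac{39275145}{272} \approx -1.4439 \cdot 10^{5}$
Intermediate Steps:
$a{\left(F \right)} = \frac{21}{F + F^{2}}$
$\left(227 + \left(\left(158 - 128\right) + 42\right)\right) \left(-483 + a{\left(16 \right)}\right) = \left(227 + \left(\left(158 - 128\right) + 42\right)\right) \left(-483 + \frac{21}{16 \left(1 + 16\right)}\right) = \left(227 + \left(30 + 42\right)\right) \left(-483 + 21 \cdot \frac{1}{16} \cdot \frac{1}{17}\right) = \left(227 + 72\right) \left(-483 + 21 \cdot \frac{1}{16} \cdot \frac{1}{17}\right) = 299 \left(-483 + \frac{21}{272}\right) = 299 \left(- \frac{131355}{272}\right) = - \frac{39275145}{272}$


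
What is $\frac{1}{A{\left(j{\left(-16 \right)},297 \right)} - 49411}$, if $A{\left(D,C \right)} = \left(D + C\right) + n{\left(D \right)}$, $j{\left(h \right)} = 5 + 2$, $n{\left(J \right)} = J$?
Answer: $- \frac{1}{49100} \approx -2.0367 \cdot 10^{-5}$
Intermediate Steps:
$j{\left(h \right)} = 7$
$A{\left(D,C \right)} = C + 2 D$ ($A{\left(D,C \right)} = \left(D + C\right) + D = \left(C + D\right) + D = C + 2 D$)
$\frac{1}{A{\left(j{\left(-16 \right)},297 \right)} - 49411} = \frac{1}{\left(297 + 2 \cdot 7\right) - 49411} = \frac{1}{\left(297 + 14\right) - 49411} = \frac{1}{311 - 49411} = \frac{1}{-49100} = - \frac{1}{49100}$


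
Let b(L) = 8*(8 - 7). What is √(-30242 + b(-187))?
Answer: I*√30234 ≈ 173.88*I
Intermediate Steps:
b(L) = 8 (b(L) = 8*1 = 8)
√(-30242 + b(-187)) = √(-30242 + 8) = √(-30234) = I*√30234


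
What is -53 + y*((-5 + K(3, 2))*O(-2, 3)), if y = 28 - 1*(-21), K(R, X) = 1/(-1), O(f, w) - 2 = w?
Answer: -1523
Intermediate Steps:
O(f, w) = 2 + w
K(R, X) = -1 (K(R, X) = 1*(-1) = -1)
y = 49 (y = 28 + 21 = 49)
-53 + y*((-5 + K(3, 2))*O(-2, 3)) = -53 + 49*((-5 - 1)*(2 + 3)) = -53 + 49*(-6*5) = -53 + 49*(-30) = -53 - 1470 = -1523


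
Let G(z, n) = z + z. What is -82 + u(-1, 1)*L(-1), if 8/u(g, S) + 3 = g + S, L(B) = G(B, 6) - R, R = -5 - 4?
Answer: -302/3 ≈ -100.67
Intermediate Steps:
G(z, n) = 2*z
R = -9
L(B) = 9 + 2*B (L(B) = 2*B - 1*(-9) = 2*B + 9 = 9 + 2*B)
u(g, S) = 8/(-3 + S + g) (u(g, S) = 8/(-3 + (g + S)) = 8/(-3 + (S + g)) = 8/(-3 + S + g))
-82 + u(-1, 1)*L(-1) = -82 + (8/(-3 + 1 - 1))*(9 + 2*(-1)) = -82 + (8/(-3))*(9 - 2) = -82 + (8*(-1/3))*7 = -82 - 8/3*7 = -82 - 56/3 = -302/3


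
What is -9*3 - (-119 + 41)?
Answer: 51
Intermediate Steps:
-9*3 - (-119 + 41) = -27 - 1*(-78) = -27 + 78 = 51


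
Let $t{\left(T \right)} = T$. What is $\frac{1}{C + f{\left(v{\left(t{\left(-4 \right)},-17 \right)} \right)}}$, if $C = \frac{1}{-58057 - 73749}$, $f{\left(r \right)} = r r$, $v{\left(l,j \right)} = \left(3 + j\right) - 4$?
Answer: $\frac{131806}{42705143} \approx 0.0030864$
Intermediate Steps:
$v{\left(l,j \right)} = -1 + j$
$f{\left(r \right)} = r^{2}$
$C = - \frac{1}{131806}$ ($C = \frac{1}{-131806} = - \frac{1}{131806} \approx -7.5869 \cdot 10^{-6}$)
$\frac{1}{C + f{\left(v{\left(t{\left(-4 \right)},-17 \right)} \right)}} = \frac{1}{- \frac{1}{131806} + \left(-1 - 17\right)^{2}} = \frac{1}{- \frac{1}{131806} + \left(-18\right)^{2}} = \frac{1}{- \frac{1}{131806} + 324} = \frac{1}{\frac{42705143}{131806}} = \frac{131806}{42705143}$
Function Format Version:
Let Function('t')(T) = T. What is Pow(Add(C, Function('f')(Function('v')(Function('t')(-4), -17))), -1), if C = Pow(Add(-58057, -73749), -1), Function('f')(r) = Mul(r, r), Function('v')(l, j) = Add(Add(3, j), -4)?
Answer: Rational(131806, 42705143) ≈ 0.0030864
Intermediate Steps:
Function('v')(l, j) = Add(-1, j)
Function('f')(r) = Pow(r, 2)
C = Rational(-1, 131806) (C = Pow(-131806, -1) = Rational(-1, 131806) ≈ -7.5869e-6)
Pow(Add(C, Function('f')(Function('v')(Function('t')(-4), -17))), -1) = Pow(Add(Rational(-1, 131806), Pow(Add(-1, -17), 2)), -1) = Pow(Add(Rational(-1, 131806), Pow(-18, 2)), -1) = Pow(Add(Rational(-1, 131806), 324), -1) = Pow(Rational(42705143, 131806), -1) = Rational(131806, 42705143)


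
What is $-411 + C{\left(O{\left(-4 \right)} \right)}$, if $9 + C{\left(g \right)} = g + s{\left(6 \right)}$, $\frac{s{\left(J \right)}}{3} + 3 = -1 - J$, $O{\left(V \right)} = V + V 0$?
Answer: $-454$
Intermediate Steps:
$O{\left(V \right)} = V$ ($O{\left(V \right)} = V + 0 = V$)
$s{\left(J \right)} = -12 - 3 J$ ($s{\left(J \right)} = -9 + 3 \left(-1 - J\right) = -9 - \left(3 + 3 J\right) = -12 - 3 J$)
$C{\left(g \right)} = -39 + g$ ($C{\left(g \right)} = -9 + \left(g - 30\right) = -9 + \left(-30 + g\right) = -39 + g$)
$-411 + C{\left(O{\left(-4 \right)} \right)} = -411 - 43 = -454$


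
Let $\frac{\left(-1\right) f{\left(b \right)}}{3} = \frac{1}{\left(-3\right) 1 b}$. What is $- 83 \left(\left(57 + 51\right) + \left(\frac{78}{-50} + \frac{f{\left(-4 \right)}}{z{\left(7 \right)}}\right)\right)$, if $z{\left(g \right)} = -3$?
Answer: $- \frac{2652431}{300} \approx -8841.4$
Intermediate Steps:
$f{\left(b \right)} = \frac{1}{b}$ ($f{\left(b \right)} = - \frac{3}{\left(-3\right) 1 b} = - \frac{3}{\left(-3\right) b} = - 3 \left(- \frac{1}{3 b}\right) = \frac{1}{b}$)
$- 83 \left(\left(57 + 51\right) + \left(\frac{78}{-50} + \frac{f{\left(-4 \right)}}{z{\left(7 \right)}}\right)\right) = - 83 \left(\left(57 + 51\right) + \left(\frac{78}{-50} + \frac{1}{\left(-4\right) \left(-3\right)}\right)\right) = - 83 \left(108 + \left(78 \left(- \frac{1}{50}\right) - - \frac{1}{12}\right)\right) = - 83 \left(108 + \left(- \frac{39}{25} + \frac{1}{12}\right)\right) = - 83 \left(108 - \frac{443}{300}\right) = \left(-83\right) \frac{31957}{300} = - \frac{2652431}{300}$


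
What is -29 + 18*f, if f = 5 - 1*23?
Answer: -353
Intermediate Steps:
f = -18 (f = 5 - 23 = -18)
-29 + 18*f = -29 + 18*(-18) = -29 - 324 = -353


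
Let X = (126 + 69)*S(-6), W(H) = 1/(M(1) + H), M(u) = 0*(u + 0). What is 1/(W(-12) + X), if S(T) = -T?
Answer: 12/14039 ≈ 0.00085476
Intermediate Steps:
M(u) = 0 (M(u) = 0*u = 0)
W(H) = 1/H (W(H) = 1/(0 + H) = 1/H)
X = 1170 (X = (126 + 69)*(-1*(-6)) = 195*6 = 1170)
1/(W(-12) + X) = 1/(1/(-12) + 1170) = 1/(-1/12 + 1170) = 1/(14039/12) = 12/14039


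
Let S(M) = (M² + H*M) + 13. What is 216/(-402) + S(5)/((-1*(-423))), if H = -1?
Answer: -4339/9447 ≈ -0.45930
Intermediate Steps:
S(M) = 13 + M² - M (S(M) = (M² - M) + 13 = 13 + M² - M)
216/(-402) + S(5)/((-1*(-423))) = 216/(-402) + (13 + 5² - 1*5)/((-1*(-423))) = 216*(-1/402) + (13 + 25 - 5)/423 = -36/67 + 33*(1/423) = -36/67 + 11/141 = -4339/9447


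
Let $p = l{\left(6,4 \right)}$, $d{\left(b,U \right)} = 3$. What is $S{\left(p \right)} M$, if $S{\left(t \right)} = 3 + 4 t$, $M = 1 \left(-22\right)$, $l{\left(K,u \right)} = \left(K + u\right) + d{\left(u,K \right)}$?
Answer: $-1210$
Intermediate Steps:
$l{\left(K,u \right)} = 3 + K + u$ ($l{\left(K,u \right)} = \left(K + u\right) + 3 = 3 + K + u$)
$p = 13$ ($p = 3 + 6 + 4 = 13$)
$M = -22$
$S{\left(p \right)} M = \left(3 + 4 \cdot 13\right) \left(-22\right) = \left(3 + 52\right) \left(-22\right) = 55 \left(-22\right) = -1210$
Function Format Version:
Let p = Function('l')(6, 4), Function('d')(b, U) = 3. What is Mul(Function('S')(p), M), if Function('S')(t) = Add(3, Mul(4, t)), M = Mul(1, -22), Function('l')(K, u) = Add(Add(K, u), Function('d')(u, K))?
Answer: -1210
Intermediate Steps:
Function('l')(K, u) = Add(3, K, u) (Function('l')(K, u) = Add(Add(K, u), 3) = Add(3, K, u))
p = 13 (p = Add(3, 6, 4) = 13)
M = -22
Mul(Function('S')(p), M) = Mul(Add(3, Mul(4, 13)), -22) = Mul(Add(3, 52), -22) = Mul(55, -22) = -1210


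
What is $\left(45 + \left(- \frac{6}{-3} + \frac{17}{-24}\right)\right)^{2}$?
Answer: $\frac{1234321}{576} \approx 2142.9$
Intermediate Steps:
$\left(45 + \left(- \frac{6}{-3} + \frac{17}{-24}\right)\right)^{2} = \left(45 + \left(\left(-6\right) \left(- \frac{1}{3}\right) + 17 \left(- \frac{1}{24}\right)\right)\right)^{2} = \left(45 + \left(2 - \frac{17}{24}\right)\right)^{2} = \left(45 + \frac{31}{24}\right)^{2} = \left(\frac{1111}{24}\right)^{2} = \frac{1234321}{576}$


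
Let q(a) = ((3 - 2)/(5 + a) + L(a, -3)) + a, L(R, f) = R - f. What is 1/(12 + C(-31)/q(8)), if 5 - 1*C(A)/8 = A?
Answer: 31/840 ≈ 0.036905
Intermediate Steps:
C(A) = 40 - 8*A
q(a) = 3 + 1/(5 + a) + 2*a (q(a) = ((3 - 2)/(5 + a) + (a - 1*(-3))) + a = (1/(5 + a) + (a + 3)) + a = (1/(5 + a) + (3 + a)) + a = (3 + a + 1/(5 + a)) + a = 3 + 1/(5 + a) + 2*a)
1/(12 + C(-31)/q(8)) = 1/(12 + (40 - 8*(-31))/(((16 + 2*8² + 13*8)/(5 + 8)))) = 1/(12 + (40 + 248)/(((16 + 2*64 + 104)/13))) = 1/(12 + 288/(((16 + 128 + 104)/13))) = 1/(12 + 288/(((1/13)*248))) = 1/(12 + 288/(248/13)) = 1/(12 + 288*(13/248)) = 1/(12 + 468/31) = 1/(840/31) = 31/840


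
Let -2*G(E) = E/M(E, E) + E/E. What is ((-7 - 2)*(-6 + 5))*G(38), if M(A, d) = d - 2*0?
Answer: -9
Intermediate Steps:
M(A, d) = d (M(A, d) = d + 0 = d)
G(E) = -1 (G(E) = -(E/E + E/E)/2 = -(1 + 1)/2 = -1/2*2 = -1)
((-7 - 2)*(-6 + 5))*G(38) = ((-7 - 2)*(-6 + 5))*(-1) = -9*(-1)*(-1) = 9*(-1) = -9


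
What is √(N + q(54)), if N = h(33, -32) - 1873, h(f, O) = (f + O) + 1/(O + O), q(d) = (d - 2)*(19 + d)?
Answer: √123135/8 ≈ 43.863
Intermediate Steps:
q(d) = (-2 + d)*(19 + d)
h(f, O) = O + f + 1/(2*O) (h(f, O) = (O + f) + 1/(2*O) = O + f + 1/(2*O))
N = -119809/64 (N = (-32 + 33 + (½)/(-32)) - 1873 = (-32 + 33 + (½)*(-1/32)) - 1873 = (-32 + 33 - 1/64) - 1873 = 63/64 - 1873 = -119809/64 ≈ -1872.0)
√(N + q(54)) = √(-119809/64 + (-38 + 54² + 17*54)) = √(-119809/64 + (-38 + 2916 + 918)) = √(-119809/64 + 3796) = √(123135/64) = √123135/8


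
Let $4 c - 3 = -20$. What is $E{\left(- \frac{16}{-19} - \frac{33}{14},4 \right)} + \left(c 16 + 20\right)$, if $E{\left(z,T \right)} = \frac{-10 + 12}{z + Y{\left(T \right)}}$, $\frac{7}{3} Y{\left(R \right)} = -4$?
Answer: $- \frac{41764}{859} \approx -48.619$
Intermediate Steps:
$c = - \frac{17}{4}$ ($c = \frac{3}{4} + \frac{1}{4} \left(-20\right) = \frac{3}{4} - 5 = - \frac{17}{4} \approx -4.25$)
$Y{\left(R \right)} = - \frac{12}{7}$ ($Y{\left(R \right)} = \frac{3}{7} \left(-4\right) = - \frac{12}{7}$)
$E{\left(z,T \right)} = \frac{2}{- \frac{12}{7} + z}$ ($E{\left(z,T \right)} = \frac{-10 + 12}{z - \frac{12}{7}} = \frac{2}{- \frac{12}{7} + z}$)
$E{\left(- \frac{16}{-19} - \frac{33}{14},4 \right)} + \left(c 16 + 20\right) = \frac{14}{-12 + 7 \left(- \frac{16}{-19} - \frac{33}{14}\right)} + \left(\left(- \frac{17}{4}\right) 16 + 20\right) = \frac{14}{-12 + 7 \left(\left(-16\right) \left(- \frac{1}{19}\right) - \frac{33}{14}\right)} + \left(-68 + 20\right) = \frac{14}{-12 + 7 \left(\frac{16}{19} - \frac{33}{14}\right)} - 48 = \frac{14}{-12 + 7 \left(- \frac{403}{266}\right)} - 48 = \frac{14}{-12 - \frac{403}{38}} - 48 = \frac{14}{- \frac{859}{38}} - 48 = 14 \left(- \frac{38}{859}\right) - 48 = - \frac{532}{859} - 48 = - \frac{41764}{859}$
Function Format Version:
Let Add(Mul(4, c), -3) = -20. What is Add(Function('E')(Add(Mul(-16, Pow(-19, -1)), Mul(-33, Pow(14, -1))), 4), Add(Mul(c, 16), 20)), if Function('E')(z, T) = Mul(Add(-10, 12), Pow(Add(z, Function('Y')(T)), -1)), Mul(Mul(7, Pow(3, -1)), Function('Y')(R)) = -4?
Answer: Rational(-41764, 859) ≈ -48.619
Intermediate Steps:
c = Rational(-17, 4) (c = Add(Rational(3, 4), Mul(Rational(1, 4), -20)) = Add(Rational(3, 4), -5) = Rational(-17, 4) ≈ -4.2500)
Function('Y')(R) = Rational(-12, 7) (Function('Y')(R) = Mul(Rational(3, 7), -4) = Rational(-12, 7))
Function('E')(z, T) = Mul(2, Pow(Add(Rational(-12, 7), z), -1)) (Function('E')(z, T) = Mul(Add(-10, 12), Pow(Add(z, Rational(-12, 7)), -1)) = Mul(2, Pow(Add(Rational(-12, 7), z), -1)))
Add(Function('E')(Add(Mul(-16, Pow(-19, -1)), Mul(-33, Pow(14, -1))), 4), Add(Mul(c, 16), 20)) = Add(Mul(14, Pow(Add(-12, Mul(7, Add(Mul(-16, Pow(-19, -1)), Mul(-33, Pow(14, -1))))), -1)), Add(Mul(Rational(-17, 4), 16), 20)) = Add(Mul(14, Pow(Add(-12, Mul(7, Add(Mul(-16, Rational(-1, 19)), Mul(-33, Rational(1, 14))))), -1)), Add(-68, 20)) = Add(Mul(14, Pow(Add(-12, Mul(7, Add(Rational(16, 19), Rational(-33, 14)))), -1)), -48) = Add(Mul(14, Pow(Add(-12, Mul(7, Rational(-403, 266))), -1)), -48) = Add(Mul(14, Pow(Add(-12, Rational(-403, 38)), -1)), -48) = Add(Mul(14, Pow(Rational(-859, 38), -1)), -48) = Add(Mul(14, Rational(-38, 859)), -48) = Add(Rational(-532, 859), -48) = Rational(-41764, 859)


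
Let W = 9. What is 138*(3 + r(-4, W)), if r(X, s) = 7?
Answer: 1380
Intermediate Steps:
138*(3 + r(-4, W)) = 138*(3 + 7) = 138*10 = 1380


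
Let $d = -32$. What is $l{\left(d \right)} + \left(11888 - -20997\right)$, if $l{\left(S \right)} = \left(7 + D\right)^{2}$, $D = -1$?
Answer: $32921$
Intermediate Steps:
$l{\left(S \right)} = 36$ ($l{\left(S \right)} = \left(7 - 1\right)^{2} = 6^{2} = 36$)
$l{\left(d \right)} + \left(11888 - -20997\right) = 36 + \left(11888 - -20997\right) = 36 + \left(11888 + 20997\right) = 36 + 32885 = 32921$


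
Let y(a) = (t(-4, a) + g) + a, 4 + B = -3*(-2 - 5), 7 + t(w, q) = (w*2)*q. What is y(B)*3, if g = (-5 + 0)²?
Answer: -303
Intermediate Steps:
t(w, q) = -7 + 2*q*w (t(w, q) = -7 + (w*2)*q = -7 + (2*w)*q = -7 + 2*q*w)
B = 17 (B = -4 - 3*(-2 - 5) = -4 - 3*(-7) = -4 + 21 = 17)
g = 25 (g = (-5)² = 25)
y(a) = 18 - 7*a (y(a) = ((-7 + 2*a*(-4)) + 25) + a = ((-7 - 8*a) + 25) + a = (18 - 8*a) + a = 18 - 7*a)
y(B)*3 = (18 - 7*17)*3 = (18 - 119)*3 = -101*3 = -303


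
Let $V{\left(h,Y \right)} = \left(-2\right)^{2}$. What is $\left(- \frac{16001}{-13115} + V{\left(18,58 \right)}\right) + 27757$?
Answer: $\frac{364101516}{13115} \approx 27762.0$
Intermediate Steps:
$V{\left(h,Y \right)} = 4$
$\left(- \frac{16001}{-13115} + V{\left(18,58 \right)}\right) + 27757 = \left(- \frac{16001}{-13115} + 4\right) + 27757 = \left(\left(-16001\right) \left(- \frac{1}{13115}\right) + 4\right) + 27757 = \left(\frac{16001}{13115} + 4\right) + 27757 = \frac{68461}{13115} + 27757 = \frac{364101516}{13115}$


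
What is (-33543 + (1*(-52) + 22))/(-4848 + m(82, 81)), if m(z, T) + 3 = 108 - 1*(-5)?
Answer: 33573/4738 ≈ 7.0859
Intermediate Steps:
m(z, T) = 110 (m(z, T) = -3 + (108 - 1*(-5)) = -3 + (108 + 5) = -3 + 113 = 110)
(-33543 + (1*(-52) + 22))/(-4848 + m(82, 81)) = (-33543 + (1*(-52) + 22))/(-4848 + 110) = (-33543 + (-52 + 22))/(-4738) = (-33543 - 30)*(-1/4738) = -33573*(-1/4738) = 33573/4738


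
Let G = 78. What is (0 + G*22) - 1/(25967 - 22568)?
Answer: 5832683/3399 ≈ 1716.0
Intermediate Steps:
(0 + G*22) - 1/(25967 - 22568) = (0 + 78*22) - 1/(25967 - 22568) = (0 + 1716) - 1/3399 = 1716 - 1*1/3399 = 1716 - 1/3399 = 5832683/3399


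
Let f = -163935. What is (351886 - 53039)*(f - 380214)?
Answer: -162617296203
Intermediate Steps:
(351886 - 53039)*(f - 380214) = (351886 - 53039)*(-163935 - 380214) = 298847*(-544149) = -162617296203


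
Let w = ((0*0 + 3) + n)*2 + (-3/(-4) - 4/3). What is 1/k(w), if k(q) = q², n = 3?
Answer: 144/18769 ≈ 0.0076722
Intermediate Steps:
w = 137/12 (w = ((0*0 + 3) + 3)*2 + (-3/(-4) - 4/3) = ((0 + 3) + 3)*2 + (-3*(-¼) - 4*⅓) = (3 + 3)*2 + (¾ - 4/3) = 6*2 - 7/12 = 12 - 7/12 = 137/12 ≈ 11.417)
1/k(w) = 1/((137/12)²) = 1/(18769/144) = 144/18769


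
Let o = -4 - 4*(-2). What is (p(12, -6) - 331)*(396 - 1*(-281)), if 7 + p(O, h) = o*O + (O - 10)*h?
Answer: -204454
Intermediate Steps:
o = 4 (o = -4 + 8 = 4)
p(O, h) = -7 + 4*O + h*(-10 + O) (p(O, h) = -7 + (4*O + (O - 10)*h) = -7 + (4*O + (-10 + O)*h) = -7 + (4*O + h*(-10 + O)) = -7 + 4*O + h*(-10 + O))
(p(12, -6) - 331)*(396 - 1*(-281)) = ((-7 - 10*(-6) + 4*12 + 12*(-6)) - 331)*(396 - 1*(-281)) = ((-7 + 60 + 48 - 72) - 331)*(396 + 281) = (29 - 331)*677 = -302*677 = -204454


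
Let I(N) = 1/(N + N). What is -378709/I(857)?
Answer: -649107226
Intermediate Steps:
I(N) = 1/(2*N)
-378709/I(857) = -378709/((½)/857) = -378709/((½)*(1/857)) = -378709/1/1714 = -378709*1714 = -649107226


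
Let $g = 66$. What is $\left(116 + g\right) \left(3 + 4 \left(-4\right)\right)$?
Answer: $-2366$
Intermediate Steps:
$\left(116 + g\right) \left(3 + 4 \left(-4\right)\right) = \left(116 + 66\right) \left(3 + 4 \left(-4\right)\right) = 182 \left(3 - 16\right) = 182 \left(-13\right) = -2366$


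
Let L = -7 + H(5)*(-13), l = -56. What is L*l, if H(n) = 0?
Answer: 392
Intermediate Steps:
L = -7 (L = -7 + 0*(-13) = -7 + 0 = -7)
L*l = -7*(-56) = 392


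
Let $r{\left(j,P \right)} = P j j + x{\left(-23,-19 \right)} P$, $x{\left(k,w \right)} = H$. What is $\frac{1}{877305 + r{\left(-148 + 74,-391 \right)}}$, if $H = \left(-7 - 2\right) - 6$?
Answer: $- \frac{1}{1257946} \approx -7.9495 \cdot 10^{-7}$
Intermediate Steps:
$H = -15$ ($H = -9 - 6 = -15$)
$x{\left(k,w \right)} = -15$
$r{\left(j,P \right)} = - 15 P + P j^{2}$ ($r{\left(j,P \right)} = P j j - 15 P = P j^{2} - 15 P = - 15 P + P j^{2}$)
$\frac{1}{877305 + r{\left(-148 + 74,-391 \right)}} = \frac{1}{877305 - 391 \left(-15 + \left(-148 + 74\right)^{2}\right)} = \frac{1}{877305 - 391 \left(-15 + \left(-74\right)^{2}\right)} = \frac{1}{877305 - 391 \left(-15 + 5476\right)} = \frac{1}{877305 - 2135251} = \frac{1}{-1257946} = - \frac{1}{1257946}$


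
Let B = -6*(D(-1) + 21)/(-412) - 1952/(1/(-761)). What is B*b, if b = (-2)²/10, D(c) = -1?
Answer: 306007292/515 ≈ 5.9419e+5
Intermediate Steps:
B = 153003646/103 (B = -6*(-1 + 21)/(-412) - 1952/(1/(-761)) = -6*20*(-1/412) - 1952/(-1/761) = -120*(-1/412) - 1952*(-761) = 30/103 + 1485472 = 153003646/103 ≈ 1.4855e+6)
b = ⅖ (b = 4*(⅒) = ⅖ ≈ 0.40000)
B*b = (153003646/103)*(⅖) = 306007292/515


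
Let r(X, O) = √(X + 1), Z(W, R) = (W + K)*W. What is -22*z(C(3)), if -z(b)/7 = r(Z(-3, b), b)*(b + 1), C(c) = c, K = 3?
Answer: 616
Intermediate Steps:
Z(W, R) = W*(3 + W) (Z(W, R) = (W + 3)*W = (3 + W)*W = W*(3 + W))
r(X, O) = √(1 + X)
z(b) = -7 - 7*b (z(b) = -7*√(1 - 3*(3 - 3))*(b + 1) = -7*√(1 - 3*0)*(1 + b) = -7*√(1 + 0)*(1 + b) = -7*√1*(1 + b) = -7*(1 + b) = -7 - 7*b)
-22*z(C(3)) = -22*(-7 - 7*3) = -22*(-7 - 21) = -22*(-28) = 616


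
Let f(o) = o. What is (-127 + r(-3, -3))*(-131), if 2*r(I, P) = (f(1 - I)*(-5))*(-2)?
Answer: 14017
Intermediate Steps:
r(I, P) = 5 - 5*I (r(I, P) = (((1 - I)*(-5))*(-2))/2 = ((-5 + 5*I)*(-2))/2 = (10 - 10*I)/2 = 5 - 5*I)
(-127 + r(-3, -3))*(-131) = (-127 + (5 - 5*(-3)))*(-131) = (-127 + (5 + 15))*(-131) = (-127 + 20)*(-131) = -107*(-131) = 14017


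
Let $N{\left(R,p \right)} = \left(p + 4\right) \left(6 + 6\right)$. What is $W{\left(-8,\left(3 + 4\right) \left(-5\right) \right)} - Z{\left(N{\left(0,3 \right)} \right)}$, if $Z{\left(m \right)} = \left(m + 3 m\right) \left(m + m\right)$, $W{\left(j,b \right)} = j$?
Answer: $-56456$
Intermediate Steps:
$N{\left(R,p \right)} = 48 + 12 p$ ($N{\left(R,p \right)} = \left(4 + p\right) 12 = 48 + 12 p$)
$Z{\left(m \right)} = 8 m^{2}$ ($Z{\left(m \right)} = 4 m 2 m = 8 m^{2}$)
$W{\left(-8,\left(3 + 4\right) \left(-5\right) \right)} - Z{\left(N{\left(0,3 \right)} \right)} = -8 - 8 \left(48 + 12 \cdot 3\right)^{2} = -8 - 8 \left(48 + 36\right)^{2} = -8 - 8 \cdot 84^{2} = -8 - 8 \cdot 7056 = -8 - 56448 = -56456$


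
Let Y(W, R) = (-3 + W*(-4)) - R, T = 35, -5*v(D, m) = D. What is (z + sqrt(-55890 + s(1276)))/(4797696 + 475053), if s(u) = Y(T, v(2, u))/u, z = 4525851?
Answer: 1508617/1757583 + I*sqrt(568743366235)/16820069310 ≈ 0.85835 + 4.4836e-5*I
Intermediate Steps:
v(D, m) = -D/5
Y(W, R) = -3 - R - 4*W (Y(W, R) = (-3 - 4*W) - R = -3 - R - 4*W)
s(u) = -713/(5*u) (s(u) = (-3 - (-1)*2/5 - 4*35)/u = (-3 - 1*(-2/5) - 140)/u = (-3 + 2/5 - 140)/u = -713/(5*u))
(z + sqrt(-55890 + s(1276)))/(4797696 + 475053) = (4525851 + sqrt(-55890 - 713/5/1276))/(4797696 + 475053) = (4525851 + sqrt(-55890 - 713/5*1/1276))/5272749 = (4525851 + sqrt(-55890 - 713/6380))*(1/5272749) = (4525851 + sqrt(-356578913/6380))*(1/5272749) = (4525851 + I*sqrt(568743366235)/3190)*(1/5272749) = 1508617/1757583 + I*sqrt(568743366235)/16820069310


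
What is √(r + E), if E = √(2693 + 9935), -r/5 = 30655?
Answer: √(-153275 + 2*√3157) ≈ 391.36*I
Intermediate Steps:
r = -153275 (r = -5*30655 = -153275)
E = 2*√3157 (E = √12628 = 2*√3157 ≈ 112.37)
√(r + E) = √(-153275 + 2*√3157)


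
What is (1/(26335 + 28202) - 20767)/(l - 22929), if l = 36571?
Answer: -566284939/371996877 ≈ -1.5223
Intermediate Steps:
(1/(26335 + 28202) - 20767)/(l - 22929) = (1/(26335 + 28202) - 20767)/(36571 - 22929) = (1/54537 - 20767)/13642 = (1/54537 - 20767)*(1/13642) = -1132569878/54537*1/13642 = -566284939/371996877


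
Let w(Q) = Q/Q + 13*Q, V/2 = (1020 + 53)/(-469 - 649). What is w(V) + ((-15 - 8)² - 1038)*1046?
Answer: -22894832/43 ≈ -5.3244e+5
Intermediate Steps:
V = -1073/559 (V = 2*((1020 + 53)/(-469 - 649)) = 2*(1073/(-1118)) = 2*(1073*(-1/1118)) = 2*(-1073/1118) = -1073/559 ≈ -1.9195)
w(Q) = 1 + 13*Q
w(V) + ((-15 - 8)² - 1038)*1046 = (1 + 13*(-1073/559)) + ((-15 - 8)² - 1038)*1046 = (1 - 1073/43) + ((-23)² - 1038)*1046 = -1030/43 + (529 - 1038)*1046 = -1030/43 - 509*1046 = -1030/43 - 532414 = -22894832/43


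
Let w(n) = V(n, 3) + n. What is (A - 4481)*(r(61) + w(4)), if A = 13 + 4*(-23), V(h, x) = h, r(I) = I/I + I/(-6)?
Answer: 5320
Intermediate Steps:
r(I) = 1 - I/6 (r(I) = 1 + I*(-⅙) = 1 - I/6)
w(n) = 2*n (w(n) = n + n = 2*n)
A = -79 (A = 13 - 92 = -79)
(A - 4481)*(r(61) + w(4)) = (-79 - 4481)*((1 - ⅙*61) + 2*4) = -4560*((1 - 61/6) + 8) = -4560*(-55/6 + 8) = -4560*(-7/6) = 5320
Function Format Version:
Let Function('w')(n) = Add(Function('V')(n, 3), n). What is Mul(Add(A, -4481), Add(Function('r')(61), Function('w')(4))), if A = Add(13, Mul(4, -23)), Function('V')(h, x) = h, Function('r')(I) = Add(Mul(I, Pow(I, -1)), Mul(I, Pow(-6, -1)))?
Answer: 5320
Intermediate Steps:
Function('r')(I) = Add(1, Mul(Rational(-1, 6), I)) (Function('r')(I) = Add(1, Mul(I, Rational(-1, 6))) = Add(1, Mul(Rational(-1, 6), I)))
Function('w')(n) = Mul(2, n) (Function('w')(n) = Add(n, n) = Mul(2, n))
A = -79 (A = Add(13, -92) = -79)
Mul(Add(A, -4481), Add(Function('r')(61), Function('w')(4))) = Mul(Add(-79, -4481), Add(Add(1, Mul(Rational(-1, 6), 61)), Mul(2, 4))) = Mul(-4560, Add(Add(1, Rational(-61, 6)), 8)) = Mul(-4560, Add(Rational(-55, 6), 8)) = Mul(-4560, Rational(-7, 6)) = 5320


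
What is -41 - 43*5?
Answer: -256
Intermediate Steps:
-41 - 43*5 = -41 - 215 = -256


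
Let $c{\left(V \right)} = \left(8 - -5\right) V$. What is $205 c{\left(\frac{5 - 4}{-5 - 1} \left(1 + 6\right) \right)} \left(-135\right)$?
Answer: $\frac{839475}{2} \approx 4.1974 \cdot 10^{5}$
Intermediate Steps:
$c{\left(V \right)} = 13 V$ ($c{\left(V \right)} = \left(8 + 5\right) V = 13 V$)
$205 c{\left(\frac{5 - 4}{-5 - 1} \left(1 + 6\right) \right)} \left(-135\right) = 205 \cdot 13 \frac{5 - 4}{-5 - 1} \left(1 + 6\right) \left(-135\right) = 205 \cdot 13 \cdot 1 \frac{1}{-6} \cdot 7 \left(-135\right) = 205 \cdot 13 \cdot 1 \left(- \frac{1}{6}\right) 7 \left(-135\right) = 205 \cdot 13 \left(\left(- \frac{1}{6}\right) 7\right) \left(-135\right) = 205 \cdot 13 \left(- \frac{7}{6}\right) \left(-135\right) = 205 \left(- \frac{91}{6}\right) \left(-135\right) = \left(- \frac{18655}{6}\right) \left(-135\right) = \frac{839475}{2}$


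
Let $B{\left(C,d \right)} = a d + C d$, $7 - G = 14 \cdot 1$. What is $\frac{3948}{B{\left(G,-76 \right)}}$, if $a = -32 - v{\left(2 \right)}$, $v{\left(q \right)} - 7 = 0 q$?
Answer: $\frac{987}{874} \approx 1.1293$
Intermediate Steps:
$G = -7$ ($G = 7 - 14 \cdot 1 = 7 - 14 = -7$)
$v{\left(q \right)} = 7$ ($v{\left(q \right)} = 7 + 0 q = 7 + 0 = 7$)
$a = -39$ ($a = -32 - 7 = -39$)
$B{\left(C,d \right)} = - 39 d + C d$
$\frac{3948}{B{\left(G,-76 \right)}} = \frac{3948}{\left(-76\right) \left(-39 - 7\right)} = \frac{3948}{\left(-76\right) \left(-46\right)} = \frac{3948}{3496} = 3948 \cdot \frac{1}{3496} = \frac{987}{874}$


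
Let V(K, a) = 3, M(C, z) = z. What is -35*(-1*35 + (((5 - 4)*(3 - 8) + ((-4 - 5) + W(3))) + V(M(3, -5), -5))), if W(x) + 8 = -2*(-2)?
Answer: 1750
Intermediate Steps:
W(x) = -4 (W(x) = -8 - 2*(-2) = -8 + 4 = -4)
-35*(-1*35 + (((5 - 4)*(3 - 8) + ((-4 - 5) + W(3))) + V(M(3, -5), -5))) = -35*(-1*35 + (((5 - 4)*(3 - 8) + ((-4 - 5) - 4)) + 3)) = -35*(-35 + ((1*(-5) + (-9 - 4)) + 3)) = -35*(-35 + ((-5 - 13) + 3)) = -35*(-35 + (-18 + 3)) = -35*(-35 - 15) = -35*(-50) = 1750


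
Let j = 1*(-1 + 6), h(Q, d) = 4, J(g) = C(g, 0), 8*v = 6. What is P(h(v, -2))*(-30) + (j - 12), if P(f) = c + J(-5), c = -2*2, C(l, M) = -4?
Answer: 233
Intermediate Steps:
v = ¾ (v = (⅛)*6 = ¾ ≈ 0.75000)
J(g) = -4
c = -4
j = 5 (j = 1*5 = 5)
P(f) = -8 (P(f) = -4 - 4 = -8)
P(h(v, -2))*(-30) + (j - 12) = -8*(-30) + (5 - 12) = 240 - 7 = 233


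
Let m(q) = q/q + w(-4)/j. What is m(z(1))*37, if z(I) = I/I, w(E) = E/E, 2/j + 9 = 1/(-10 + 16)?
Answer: -1517/12 ≈ -126.42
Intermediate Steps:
j = -12/53 (j = 2/(-9 + 1/(-10 + 16)) = 2/(-9 + 1/6) = 2/(-53/6) = 2*(-6/53) = -12/53 ≈ -0.22642)
w(E) = 1
z(I) = 1
m(q) = -41/12 (m(q) = q/q + 1/(-12/53) = 1 + 1*(-53/12) = 1 - 53/12 = -41/12)
m(z(1))*37 = -41/12*37 = -1517/12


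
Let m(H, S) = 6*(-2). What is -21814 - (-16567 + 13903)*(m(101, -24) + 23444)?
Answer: 62401034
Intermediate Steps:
m(H, S) = -12
-21814 - (-16567 + 13903)*(m(101, -24) + 23444) = -21814 - (-16567 + 13903)*(-12 + 23444) = -21814 - (-2664)*23432 = -21814 - 1*(-62422848) = -21814 + 62422848 = 62401034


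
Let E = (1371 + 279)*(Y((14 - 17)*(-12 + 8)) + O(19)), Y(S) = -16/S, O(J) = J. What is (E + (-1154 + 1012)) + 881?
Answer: 29889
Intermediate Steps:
E = 29150 (E = (1371 + 279)*(-16*1/((-12 + 8)*(14 - 17)) + 19) = 1650*(-16/((-3*(-4))) + 19) = 1650*(-16/12 + 19) = 1650*(-16*1/12 + 19) = 1650*(-4/3 + 19) = 1650*(53/3) = 29150)
(E + (-1154 + 1012)) + 881 = (29150 + (-1154 + 1012)) + 881 = (29150 - 142) + 881 = 29008 + 881 = 29889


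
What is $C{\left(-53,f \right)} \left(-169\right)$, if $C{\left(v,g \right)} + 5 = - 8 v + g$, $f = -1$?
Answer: $-70642$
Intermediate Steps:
$C{\left(v,g \right)} = -5 + g - 8 v$ ($C{\left(v,g \right)} = -5 + \left(- 8 v + g\right) = -5 + \left(g - 8 v\right) = -5 + g - 8 v$)
$C{\left(-53,f \right)} \left(-169\right) = \left(-5 - 1 - -424\right) \left(-169\right) = \left(-5 - 1 + 424\right) \left(-169\right) = 418 \left(-169\right) = -70642$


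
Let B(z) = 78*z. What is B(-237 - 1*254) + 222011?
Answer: 183713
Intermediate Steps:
B(-237 - 1*254) + 222011 = 78*(-237 - 1*254) + 222011 = 78*(-237 - 254) + 222011 = 78*(-491) + 222011 = -38298 + 222011 = 183713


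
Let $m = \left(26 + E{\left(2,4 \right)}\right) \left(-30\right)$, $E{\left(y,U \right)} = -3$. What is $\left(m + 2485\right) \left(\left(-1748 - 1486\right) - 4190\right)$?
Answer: $-13326080$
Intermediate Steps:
$m = -690$ ($m = \left(26 - 3\right) \left(-30\right) = 23 \left(-30\right) = -690$)
$\left(m + 2485\right) \left(\left(-1748 - 1486\right) - 4190\right) = \left(-690 + 2485\right) \left(\left(-1748 - 1486\right) - 4190\right) = 1795 \left(-3234 - 4190\right) = 1795 \left(-7424\right) = -13326080$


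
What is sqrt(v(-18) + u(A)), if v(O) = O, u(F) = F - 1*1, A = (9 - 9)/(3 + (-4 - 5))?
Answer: I*sqrt(19) ≈ 4.3589*I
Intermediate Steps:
A = 0 (A = 0/(3 - 9) = 0/(-6) = 0*(-1/6) = 0)
u(F) = -1 + F (u(F) = F - 1 = -1 + F)
sqrt(v(-18) + u(A)) = sqrt(-18 + (-1 + 0)) = sqrt(-18 - 1) = sqrt(-19) = I*sqrt(19)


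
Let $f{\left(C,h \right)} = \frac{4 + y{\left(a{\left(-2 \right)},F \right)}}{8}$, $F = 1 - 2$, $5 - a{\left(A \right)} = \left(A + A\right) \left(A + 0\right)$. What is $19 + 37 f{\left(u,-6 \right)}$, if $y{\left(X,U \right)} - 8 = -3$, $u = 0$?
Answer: $\frac{485}{8} \approx 60.625$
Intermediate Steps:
$a{\left(A \right)} = 5 - 2 A^{2}$ ($a{\left(A \right)} = 5 - \left(A + A\right) \left(A + 0\right) = 5 - 2 A A = 5 - 2 A^{2}$)
$F = -1$ ($F = 1 - 2 = -1$)
$y{\left(X,U \right)} = 5$ ($y{\left(X,U \right)} = 8 - 3 = 5$)
$f{\left(C,h \right)} = \frac{9}{8}$ ($f{\left(C,h \right)} = \frac{4 + 5}{8} = 9 \cdot \frac{1}{8} = \frac{9}{8}$)
$19 + 37 f{\left(u,-6 \right)} = 19 + 37 \cdot \frac{9}{8} = 19 + \frac{333}{8} = \frac{485}{8}$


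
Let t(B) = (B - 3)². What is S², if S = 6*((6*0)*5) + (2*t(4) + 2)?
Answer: 16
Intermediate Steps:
t(B) = (-3 + B)²
S = 4 (S = 6*((6*0)*5) + (2*(-3 + 4)² + 2) = 6*(0*5) + (2*1² + 2) = 6*0 + (2*1 + 2) = 0 + (2 + 2) = 0 + 4 = 4)
S² = 4² = 16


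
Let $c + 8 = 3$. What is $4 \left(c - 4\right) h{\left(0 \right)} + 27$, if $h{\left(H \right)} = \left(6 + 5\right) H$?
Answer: $27$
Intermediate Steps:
$c = -5$ ($c = -8 + 3 = -5$)
$h{\left(H \right)} = 11 H$
$4 \left(c - 4\right) h{\left(0 \right)} + 27 = 4 \left(-5 - 4\right) 11 \cdot 0 + 27 = 4 \left(-9\right) 0 + 27 = \left(-36\right) 0 + 27 = 0 + 27 = 27$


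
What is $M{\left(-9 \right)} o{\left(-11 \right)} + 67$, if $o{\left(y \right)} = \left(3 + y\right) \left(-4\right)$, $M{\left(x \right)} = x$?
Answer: $-221$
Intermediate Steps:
$o{\left(y \right)} = -12 - 4 y$
$M{\left(-9 \right)} o{\left(-11 \right)} + 67 = - 9 \left(-12 - -44\right) + 67 = - 9 \left(-12 + 44\right) + 67 = \left(-9\right) 32 + 67 = -288 + 67 = -221$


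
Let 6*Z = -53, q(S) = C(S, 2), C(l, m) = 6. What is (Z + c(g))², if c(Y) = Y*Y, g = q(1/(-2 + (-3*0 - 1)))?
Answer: 26569/36 ≈ 738.03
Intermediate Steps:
q(S) = 6
g = 6
Z = -53/6 (Z = (⅙)*(-53) = -53/6 ≈ -8.8333)
c(Y) = Y²
(Z + c(g))² = (-53/6 + 6²)² = (-53/6 + 36)² = (163/6)² = 26569/36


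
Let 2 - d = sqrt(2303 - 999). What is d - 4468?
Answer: -4466 - 2*sqrt(326) ≈ -4502.1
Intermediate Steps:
d = 2 - 2*sqrt(326) (d = 2 - sqrt(2303 - 999) = 2 - sqrt(1304) = 2 - 2*sqrt(326) ≈ -34.111)
d - 4468 = (2 - 2*sqrt(326)) - 4468 = -4466 - 2*sqrt(326)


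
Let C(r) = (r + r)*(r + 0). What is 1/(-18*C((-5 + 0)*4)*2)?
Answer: -1/28800 ≈ -3.4722e-5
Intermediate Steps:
C(r) = 2*r**2 (C(r) = (2*r)*r = 2*r**2)
1/(-18*C((-5 + 0)*4)*2) = 1/(-36*((-5 + 0)*4)**2*2) = 1/(-36*(-5*4)**2*2) = 1/(-36*(-20)**2*2) = 1/(-36*400*2) = 1/(-18*800*2) = 1/(-14400*2) = 1/(-28800) = -1/28800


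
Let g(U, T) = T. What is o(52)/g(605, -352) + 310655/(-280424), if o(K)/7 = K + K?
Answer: -9796851/3084664 ≈ -3.1760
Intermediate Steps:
o(K) = 14*K (o(K) = 7*(K + K) = 7*(2*K) = 14*K)
o(52)/g(605, -352) + 310655/(-280424) = (14*52)/(-352) + 310655/(-280424) = 728*(-1/352) + 310655*(-1/280424) = -91/44 - 310655/280424 = -9796851/3084664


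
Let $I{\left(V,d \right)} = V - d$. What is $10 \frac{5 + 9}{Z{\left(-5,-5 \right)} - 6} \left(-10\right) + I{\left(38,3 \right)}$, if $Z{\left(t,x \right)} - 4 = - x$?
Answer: $- \frac{1295}{3} \approx -431.67$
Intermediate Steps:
$Z{\left(t,x \right)} = 4 - x$
$10 \frac{5 + 9}{Z{\left(-5,-5 \right)} - 6} \left(-10\right) + I{\left(38,3 \right)} = 10 \frac{5 + 9}{\left(4 - -5\right) - 6} \left(-10\right) + \left(38 - 3\right) = 10 \frac{14}{\left(4 + 5\right) - 6} \left(-10\right) + \left(38 - 3\right) = 10 \frac{14}{9 - 6} \left(-10\right) + 35 = 10 \cdot \frac{14}{3} \left(-10\right) + 35 = \frac{140}{3} \left(-10\right) + 35 = - \frac{1400}{3} + 35 = - \frac{1295}{3}$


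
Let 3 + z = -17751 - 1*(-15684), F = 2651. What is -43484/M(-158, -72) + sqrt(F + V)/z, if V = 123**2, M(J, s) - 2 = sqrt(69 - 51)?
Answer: 6212 - 9318*sqrt(2) - sqrt(4445)/1035 ≈ -6965.7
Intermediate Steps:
M(J, s) = 2 + 3*sqrt(2) (M(J, s) = 2 + sqrt(69 - 51) = 2 + sqrt(18) = 2 + 3*sqrt(2))
V = 15129
z = -2070 (z = -3 + (-17751 - 1*(-15684)) = -3 + (-17751 + 15684) = -3 - 2067 = -2070)
-43484/M(-158, -72) + sqrt(F + V)/z = -43484/(2 + 3*sqrt(2)) + sqrt(2651 + 15129)/(-2070) = -43484/(2 + 3*sqrt(2)) + sqrt(17780)*(-1/2070) = -43484/(2 + 3*sqrt(2)) + (2*sqrt(4445))*(-1/2070) = -43484/(2 + 3*sqrt(2)) - sqrt(4445)/1035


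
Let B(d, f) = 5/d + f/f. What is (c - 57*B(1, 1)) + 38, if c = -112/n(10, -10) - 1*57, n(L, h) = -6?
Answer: -1027/3 ≈ -342.33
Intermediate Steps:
B(d, f) = 1 + 5/d (B(d, f) = 5/d + 1 = 1 + 5/d)
c = -115/3 (c = -112/(-6) - 1*57 = -112*(-1/6) - 57 = 56/3 - 57 = -115/3 ≈ -38.333)
(c - 57*B(1, 1)) + 38 = (-115/3 - 57*(5 + 1)/1) + 38 = (-115/3 - 57*6) + 38 = (-115/3 - 342) + 38 = -1141/3 + 38 = -1027/3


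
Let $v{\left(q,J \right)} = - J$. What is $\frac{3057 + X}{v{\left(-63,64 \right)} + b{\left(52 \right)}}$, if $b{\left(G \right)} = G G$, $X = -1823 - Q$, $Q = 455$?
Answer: $\frac{779}{2640} \approx 0.29508$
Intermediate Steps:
$X = -2278$ ($X = -1823 - 455 = -2278$)
$b{\left(G \right)} = G^{2}$
$\frac{3057 + X}{v{\left(-63,64 \right)} + b{\left(52 \right)}} = \frac{3057 - 2278}{\left(-1\right) 64 + 52^{2}} = \frac{779}{-64 + 2704} = \frac{779}{2640}$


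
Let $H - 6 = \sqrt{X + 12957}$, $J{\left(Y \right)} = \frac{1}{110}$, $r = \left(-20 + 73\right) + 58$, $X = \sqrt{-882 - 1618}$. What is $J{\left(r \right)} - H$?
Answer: $- \frac{659}{110} - \sqrt{12957 + 50 i} \approx -119.82 - 0.21963 i$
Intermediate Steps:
$X = 50 i$ ($X = \sqrt{-2500} = 50 i \approx 50.0 i$)
$r = 111$ ($r = 53 + 58 = 111$)
$J{\left(Y \right)} = \frac{1}{110}$
$H = 6 + \sqrt{12957 + 50 i}$ ($H = 6 + \sqrt{50 i + 12957} = 6 + \sqrt{12957 + 50 i} \approx 119.83 + 0.21963 i$)
$J{\left(r \right)} - H = \frac{1}{110} - \left(6 + \sqrt{12957 + 50 i}\right) = - \frac{659}{110} - \sqrt{12957 + 50 i}$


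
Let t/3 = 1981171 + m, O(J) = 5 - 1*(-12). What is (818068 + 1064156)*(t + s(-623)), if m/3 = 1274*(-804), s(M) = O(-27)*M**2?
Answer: 6254709405408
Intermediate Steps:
O(J) = 17 (O(J) = 5 + 12 = 17)
s(M) = 17*M**2
m = -3072888 (m = 3*(1274*(-804)) = 3*(-1024296) = -3072888)
t = -3275151 (t = 3*(1981171 - 3072888) = 3*(-1091717) = -3275151)
(818068 + 1064156)*(t + s(-623)) = (818068 + 1064156)*(-3275151 + 17*(-623)**2) = 1882224*(-3275151 + 17*388129) = 1882224*(-3275151 + 6598193) = 1882224*3323042 = 6254709405408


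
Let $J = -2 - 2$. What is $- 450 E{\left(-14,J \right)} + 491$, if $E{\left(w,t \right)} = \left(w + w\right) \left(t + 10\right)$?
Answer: $76091$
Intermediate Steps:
$J = -4$ ($J = -2 - 2 = -4$)
$E{\left(w,t \right)} = 2 w \left(10 + t\right)$
$- 450 E{\left(-14,J \right)} + 491 = - 450 \cdot 2 \left(-14\right) \left(10 - 4\right) + 491 = - 450 \cdot 2 \left(-14\right) 6 + 491 = \left(-450\right) \left(-168\right) + 491 = 75600 + 491 = 76091$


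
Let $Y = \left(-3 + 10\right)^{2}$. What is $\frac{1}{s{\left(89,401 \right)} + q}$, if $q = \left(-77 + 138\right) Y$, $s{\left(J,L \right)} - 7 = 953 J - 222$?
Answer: $\frac{1}{87591} \approx 1.1417 \cdot 10^{-5}$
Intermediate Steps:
$s{\left(J,L \right)} = -215 + 953 J$ ($s{\left(J,L \right)} = 7 + \left(953 J - 222\right) = 7 + \left(-222 + 953 J\right) = -215 + 953 J$)
$Y = 49$ ($Y = 7^{2} = 49$)
$q = 2989$ ($q = \left(-77 + 138\right) 49 = 61 \cdot 49 = 2989$)
$\frac{1}{s{\left(89,401 \right)} + q} = \frac{1}{\left(-215 + 953 \cdot 89\right) + 2989} = \frac{1}{\left(-215 + 84817\right) + 2989} = \frac{1}{84602 + 2989} = \frac{1}{87591}$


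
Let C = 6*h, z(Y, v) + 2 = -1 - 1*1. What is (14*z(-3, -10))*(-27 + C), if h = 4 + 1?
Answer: -168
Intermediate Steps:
z(Y, v) = -4 (z(Y, v) = -2 + (-1 - 1*1) = -2 + (-1 - 1) = -2 - 2 = -4)
h = 5
C = 30 (C = 6*5 = 30)
(14*z(-3, -10))*(-27 + C) = (14*(-4))*(-27 + 30) = -56*3 = -168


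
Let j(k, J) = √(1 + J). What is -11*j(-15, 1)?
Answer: -11*√2 ≈ -15.556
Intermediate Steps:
-11*j(-15, 1) = -11*√(1 + 1) = -11*√2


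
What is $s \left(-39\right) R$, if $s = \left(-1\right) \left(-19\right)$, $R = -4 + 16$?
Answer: $-8892$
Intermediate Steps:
$R = 12$
$s = 19$
$s \left(-39\right) R = 19 \left(-39\right) 12 = \left(-741\right) 12 = -8892$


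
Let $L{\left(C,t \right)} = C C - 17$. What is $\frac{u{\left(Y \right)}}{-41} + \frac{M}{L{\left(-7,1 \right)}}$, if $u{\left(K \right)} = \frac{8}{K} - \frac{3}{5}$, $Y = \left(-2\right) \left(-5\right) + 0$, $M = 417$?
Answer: $\frac{85453}{6560} \approx 13.026$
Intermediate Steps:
$L{\left(C,t \right)} = -17 + C^{2}$ ($L{\left(C,t \right)} = C^{2} - 17 = -17 + C^{2}$)
$Y = 10$ ($Y = 10 + 0 = 10$)
$u{\left(K \right)} = - \frac{3}{5} + \frac{8}{K}$ ($u{\left(K \right)} = \frac{8}{K} - \frac{3}{5} = - \frac{3}{5} + \frac{8}{K}$)
$\frac{u{\left(Y \right)}}{-41} + \frac{M}{L{\left(-7,1 \right)}} = \frac{- \frac{3}{5} + \frac{8}{10}}{-41} + \frac{417}{-17 + \left(-7\right)^{2}} = \left(- \frac{3}{5} + 8 \cdot \frac{1}{10}\right) \left(- \frac{1}{41}\right) + \frac{417}{-17 + 49} = \left(- \frac{3}{5} + \frac{4}{5}\right) \left(- \frac{1}{41}\right) + \frac{417}{32} = \frac{1}{5} \left(- \frac{1}{41}\right) + 417 \cdot \frac{1}{32} = - \frac{1}{205} + \frac{417}{32} = \frac{85453}{6560}$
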